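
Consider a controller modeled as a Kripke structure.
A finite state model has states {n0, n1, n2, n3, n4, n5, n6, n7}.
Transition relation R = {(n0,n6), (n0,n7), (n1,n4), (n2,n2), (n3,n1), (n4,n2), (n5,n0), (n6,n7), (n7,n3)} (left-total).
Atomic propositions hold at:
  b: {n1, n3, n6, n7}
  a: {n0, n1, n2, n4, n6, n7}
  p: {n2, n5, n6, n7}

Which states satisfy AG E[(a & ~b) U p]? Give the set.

{n2, n4}

Sat(~b) = {n0, n2, n4, n5}
Sat(a & ~b) = {n0, n2, n4}
E[(a & ~b) U p]: least fixpoint, start Z0 = Sat(p) = {n2, n5, n6, n7}, add states in Sat(a & ~b) with some successor in Z. Z1 = {n0, n2, n4, n5, n6, n7}; fixed.
Sat(E[(a & ~b) U p]) = {n0, n2, n4, n5, n6, n7}
AG E[(a & ~b) U p]: greatest fixpoint, start Z0 = {n0, n2, n4, n5, n6, n7}, keep only states in Sat with every successor in Z. Z1 = {n0, n2, n4, n5, n6}; Z2 = {n2, n4, n5}; Z3 = {n2, n4}; fixed.
Sat(AG E[(a & ~b) U p]) = {n2, n4}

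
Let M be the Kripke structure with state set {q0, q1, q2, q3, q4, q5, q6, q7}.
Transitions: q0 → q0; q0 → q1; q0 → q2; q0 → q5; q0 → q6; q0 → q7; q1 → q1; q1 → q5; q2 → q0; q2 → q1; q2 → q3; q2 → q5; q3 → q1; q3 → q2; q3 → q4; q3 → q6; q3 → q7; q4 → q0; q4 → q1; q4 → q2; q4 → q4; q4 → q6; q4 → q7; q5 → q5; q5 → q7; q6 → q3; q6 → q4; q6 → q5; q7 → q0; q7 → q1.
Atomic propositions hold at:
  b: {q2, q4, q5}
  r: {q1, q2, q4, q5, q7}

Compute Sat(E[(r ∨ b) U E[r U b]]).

{q1, q2, q4, q5, q7}

Sat(r ∨ b) = {q1, q2, q4, q5, q7}
E[r U b]: least fixpoint, start Z0 = Sat(b) = {q2, q4, q5}, add states in Sat(r) with some successor in Z. Z1 = {q1, q2, q4, q5}; Z2 = {q1, q2, q4, q5, q7}; fixed.
Sat(E[r U b]) = {q1, q2, q4, q5, q7}
E[(r ∨ b) U E[r U b]]: least fixpoint, start Z0 = Sat(E[r U b]) = {q1, q2, q4, q5, q7}, add states in Sat(r ∨ b) with some successor in Z. Already a fixed point.
Sat(E[(r ∨ b) U E[r U b]]) = {q1, q2, q4, q5, q7}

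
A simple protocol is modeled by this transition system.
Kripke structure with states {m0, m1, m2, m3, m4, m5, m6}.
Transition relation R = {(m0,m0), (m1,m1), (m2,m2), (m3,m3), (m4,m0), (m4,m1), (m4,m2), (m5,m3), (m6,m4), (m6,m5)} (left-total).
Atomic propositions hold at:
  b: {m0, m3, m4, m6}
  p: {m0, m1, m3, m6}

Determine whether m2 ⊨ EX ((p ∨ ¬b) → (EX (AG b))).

No

Sat(¬b) = {m1, m2, m5}
Sat(p ∨ ¬b) = {m0, m1, m2, m3, m5, m6}
AG b: greatest fixpoint, start Z0 = {m0, m3, m4, m6}, keep only states in Sat with every successor in Z. Z1 = {m0, m3}; fixed.
Sat(AG b) = {m0, m3}
Sat(EX (AG b)) = {s : some successor in {m0, m3}} = {m0, m3, m4, m5}
Sat((p ∨ ¬b) → (EX (AG b))) = {m0, m3, m4, m5}
Sat(EX ((p ∨ ¬b) → (EX (AG b)))) = {s : some successor in {m0, m3, m4, m5}} = {m0, m3, m4, m5, m6}
m2 ∉ Sat(EX ((p ∨ ¬b) → (EX (AG b)))) = {m0, m3, m4, m5, m6}, so the formula does not hold at m2.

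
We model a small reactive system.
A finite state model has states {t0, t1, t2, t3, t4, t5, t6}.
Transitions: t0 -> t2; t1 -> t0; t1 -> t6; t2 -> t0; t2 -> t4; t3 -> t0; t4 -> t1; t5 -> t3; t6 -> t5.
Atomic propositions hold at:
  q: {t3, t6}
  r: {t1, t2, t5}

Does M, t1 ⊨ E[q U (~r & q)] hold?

Sat(~r) = {t0, t3, t4, t6}
Sat(~r & q) = {t3, t6}
E[q U (~r & q)]: least fixpoint, start Z0 = Sat((~r & q)) = {t3, t6}, add states in Sat(q) with some successor in Z. Already a fixed point.
Sat(E[q U (~r & q)]) = {t3, t6}
t1 ∉ Sat(E[q U (~r & q)]) = {t3, t6}, so the formula does not hold at t1.

No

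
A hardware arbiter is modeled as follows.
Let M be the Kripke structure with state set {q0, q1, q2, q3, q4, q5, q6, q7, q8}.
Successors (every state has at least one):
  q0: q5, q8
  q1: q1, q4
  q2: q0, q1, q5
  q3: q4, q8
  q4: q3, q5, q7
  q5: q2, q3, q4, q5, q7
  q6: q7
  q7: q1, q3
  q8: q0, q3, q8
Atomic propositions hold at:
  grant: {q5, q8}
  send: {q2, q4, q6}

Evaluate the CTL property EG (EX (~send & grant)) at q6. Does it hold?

Sat(~send) = {q0, q1, q3, q5, q7, q8}
Sat(~send & grant) = {q5, q8}
Sat(EX (~send & grant)) = {s : some successor in {q5, q8}} = {q0, q2, q3, q4, q5, q8}
EG (EX (~send & grant)): greatest fixpoint, start Z0 = {q0, q2, q3, q4, q5, q8}, keep only states in Sat with some successor in Z. Already a fixed point.
Sat(EG (EX (~send & grant))) = {q0, q2, q3, q4, q5, q8}
q6 ∉ Sat(EG (EX (~send & grant))) = {q0, q2, q3, q4, q5, q8}, so the formula does not hold at q6.

No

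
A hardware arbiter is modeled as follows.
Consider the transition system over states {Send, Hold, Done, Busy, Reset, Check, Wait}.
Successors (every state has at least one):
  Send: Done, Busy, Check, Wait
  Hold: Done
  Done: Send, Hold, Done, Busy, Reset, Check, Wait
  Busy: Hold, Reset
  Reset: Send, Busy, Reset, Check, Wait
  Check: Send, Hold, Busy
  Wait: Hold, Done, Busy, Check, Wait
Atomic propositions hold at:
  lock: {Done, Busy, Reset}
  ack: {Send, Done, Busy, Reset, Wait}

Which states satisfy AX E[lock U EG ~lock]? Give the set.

{Send, Hold, Reset}

Sat(~lock) = {Send, Hold, Check, Wait}
EG ~lock: greatest fixpoint, start Z0 = {Send, Hold, Check, Wait}, keep only states in Sat with some successor in Z. Z1 = {Send, Check, Wait}; fixed.
Sat(EG ~lock) = {Send, Check, Wait}
E[lock U EG ~lock]: least fixpoint, start Z0 = Sat(EG ~lock) = {Send, Check, Wait}, add states in Sat(lock) with some successor in Z. Z1 = {Send, Done, Reset, Check, Wait}; Z2 = {Send, Done, Busy, Reset, Check, Wait}; fixed.
Sat(E[lock U EG ~lock]) = {Send, Done, Busy, Reset, Check, Wait}
Sat(AX E[lock U EG ~lock]) = {s : every successor in {Send, Done, Busy, Reset, Check, Wait}} = {Send, Hold, Reset}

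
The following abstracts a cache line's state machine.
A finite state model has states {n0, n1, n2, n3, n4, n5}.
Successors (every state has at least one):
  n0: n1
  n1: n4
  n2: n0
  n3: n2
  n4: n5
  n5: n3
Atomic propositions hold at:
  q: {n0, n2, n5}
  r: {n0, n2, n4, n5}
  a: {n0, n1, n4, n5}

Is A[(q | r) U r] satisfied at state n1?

No

Sat(q | r) = {n0, n2, n4, n5}
A[(q | r) U r]: least fixpoint, start Z0 = Sat(r) = {n0, n2, n4, n5}, add states in Sat(q | r) with every successor in Z. Already a fixed point.
Sat(A[(q | r) U r]) = {n0, n2, n4, n5}
n1 ∉ Sat(A[(q | r) U r]) = {n0, n2, n4, n5}, so the formula does not hold at n1.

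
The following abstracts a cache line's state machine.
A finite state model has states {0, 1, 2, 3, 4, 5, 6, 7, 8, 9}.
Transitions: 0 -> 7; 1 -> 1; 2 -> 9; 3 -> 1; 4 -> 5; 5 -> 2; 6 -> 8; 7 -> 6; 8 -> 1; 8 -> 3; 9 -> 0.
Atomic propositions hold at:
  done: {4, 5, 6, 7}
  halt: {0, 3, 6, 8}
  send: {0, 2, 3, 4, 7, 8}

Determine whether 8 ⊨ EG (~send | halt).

Yes

Sat(~send) = {1, 5, 6, 9}
Sat(~send | halt) = {0, 1, 3, 5, 6, 8, 9}
EG (~send | halt): greatest fixpoint, start Z0 = {0, 1, 3, 5, 6, 8, 9}, keep only states in Sat with some successor in Z. Z1 = {1, 3, 6, 8, 9}; Z2 = {1, 3, 6, 8}; fixed.
Sat(EG (~send | halt)) = {1, 3, 6, 8}
8 ∈ Sat(EG (~send | halt)) = {1, 3, 6, 8}, so the formula holds at 8.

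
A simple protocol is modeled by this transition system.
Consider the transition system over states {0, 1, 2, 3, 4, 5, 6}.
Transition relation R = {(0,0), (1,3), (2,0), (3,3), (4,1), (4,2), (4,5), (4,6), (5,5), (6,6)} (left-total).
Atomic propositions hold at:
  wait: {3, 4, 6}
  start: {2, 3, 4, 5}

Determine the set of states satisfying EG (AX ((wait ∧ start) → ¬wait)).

Sat(wait ∧ start) = {3, 4}
Sat(¬wait) = {0, 1, 2, 5}
Sat((wait ∧ start) → ¬wait) = {0, 1, 2, 5, 6}
Sat(AX ((wait ∧ start) → ¬wait)) = {s : every successor in {0, 1, 2, 5, 6}} = {0, 2, 4, 5, 6}
EG (AX ((wait ∧ start) → ¬wait)): greatest fixpoint, start Z0 = {0, 2, 4, 5, 6}, keep only states in Sat with some successor in Z. Already a fixed point.
Sat(EG (AX ((wait ∧ start) → ¬wait))) = {0, 2, 4, 5, 6}

{0, 2, 4, 5, 6}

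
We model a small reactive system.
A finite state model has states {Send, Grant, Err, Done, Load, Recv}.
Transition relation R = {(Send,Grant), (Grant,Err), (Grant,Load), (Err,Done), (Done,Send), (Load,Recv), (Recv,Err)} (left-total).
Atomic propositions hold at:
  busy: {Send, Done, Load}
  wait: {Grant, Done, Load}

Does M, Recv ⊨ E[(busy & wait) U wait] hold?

No

Sat(busy & wait) = {Done, Load}
E[(busy & wait) U wait]: least fixpoint, start Z0 = Sat(wait) = {Grant, Done, Load}, add states in Sat(busy & wait) with some successor in Z. Already a fixed point.
Sat(E[(busy & wait) U wait]) = {Grant, Done, Load}
Recv ∉ Sat(E[(busy & wait) U wait]) = {Grant, Done, Load}, so the formula does not hold at Recv.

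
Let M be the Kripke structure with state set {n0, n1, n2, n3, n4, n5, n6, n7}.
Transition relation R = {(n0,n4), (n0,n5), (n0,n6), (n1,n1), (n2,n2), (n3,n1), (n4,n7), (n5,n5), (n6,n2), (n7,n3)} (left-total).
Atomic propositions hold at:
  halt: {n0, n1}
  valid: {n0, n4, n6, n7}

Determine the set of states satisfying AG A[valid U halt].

A[valid U halt]: least fixpoint, start Z0 = Sat(halt) = {n0, n1}, add states in Sat(valid) with every successor in Z. Already a fixed point.
Sat(A[valid U halt]) = {n0, n1}
AG A[valid U halt]: greatest fixpoint, start Z0 = {n0, n1}, keep only states in Sat with every successor in Z. Z1 = {n1}; fixed.
Sat(AG A[valid U halt]) = {n1}

{n1}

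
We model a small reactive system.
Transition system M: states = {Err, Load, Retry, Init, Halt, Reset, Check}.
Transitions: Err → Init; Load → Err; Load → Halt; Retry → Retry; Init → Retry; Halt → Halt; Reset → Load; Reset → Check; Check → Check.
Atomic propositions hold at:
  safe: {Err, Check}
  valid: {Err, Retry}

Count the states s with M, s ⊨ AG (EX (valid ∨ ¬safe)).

Sat(¬safe) = {Load, Retry, Init, Halt, Reset}
Sat(valid ∨ ¬safe) = {Err, Load, Retry, Init, Halt, Reset}
Sat(EX (valid ∨ ¬safe)) = {s : some successor in {Err, Load, Retry, Init, Halt, Reset}} = {Err, Load, Retry, Init, Halt, Reset}
AG (EX (valid ∨ ¬safe)): greatest fixpoint, start Z0 = {Err, Load, Retry, Init, Halt, Reset}, keep only states in Sat with every successor in Z. Z1 = {Err, Load, Retry, Init, Halt}; fixed.
Sat(AG (EX (valid ∨ ¬safe))) = {Err, Load, Retry, Init, Halt}
|Sat(AG (EX (valid ∨ ¬safe)))| = |{Err, Load, Retry, Init, Halt}| = 5.

5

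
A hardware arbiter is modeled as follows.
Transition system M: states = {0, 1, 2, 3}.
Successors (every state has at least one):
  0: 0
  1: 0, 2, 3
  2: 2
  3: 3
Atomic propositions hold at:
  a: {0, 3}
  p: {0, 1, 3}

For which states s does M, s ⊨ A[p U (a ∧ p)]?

{0, 3}

Sat(a ∧ p) = {0, 3}
A[p U (a ∧ p)]: least fixpoint, start Z0 = Sat((a ∧ p)) = {0, 3}, add states in Sat(p) with every successor in Z. Already a fixed point.
Sat(A[p U (a ∧ p)]) = {0, 3}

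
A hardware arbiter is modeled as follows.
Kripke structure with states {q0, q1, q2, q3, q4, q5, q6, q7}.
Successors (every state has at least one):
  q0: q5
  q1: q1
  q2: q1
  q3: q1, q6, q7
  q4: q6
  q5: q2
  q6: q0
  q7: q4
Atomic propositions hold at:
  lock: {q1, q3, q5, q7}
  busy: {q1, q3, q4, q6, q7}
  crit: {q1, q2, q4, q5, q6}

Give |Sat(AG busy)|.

AG busy: greatest fixpoint, start Z0 = {q1, q3, q4, q6, q7}, keep only states in Sat with every successor in Z. Z1 = {q1, q3, q4, q7}; Z2 = {q1, q7}; Z3 = {q1}; fixed.
Sat(AG busy) = {q1}
|Sat(AG busy)| = |{q1}| = 1.

1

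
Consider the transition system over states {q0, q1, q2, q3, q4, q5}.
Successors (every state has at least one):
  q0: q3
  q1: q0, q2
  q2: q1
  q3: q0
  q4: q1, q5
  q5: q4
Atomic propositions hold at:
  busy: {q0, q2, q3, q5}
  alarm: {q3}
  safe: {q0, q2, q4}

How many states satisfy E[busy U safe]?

5

E[busy U safe]: least fixpoint, start Z0 = Sat(safe) = {q0, q2, q4}, add states in Sat(busy) with some successor in Z. Z1 = {q0, q2, q3, q4, q5}; fixed.
Sat(E[busy U safe]) = {q0, q2, q3, q4, q5}
|Sat(E[busy U safe])| = |{q0, q2, q3, q4, q5}| = 5.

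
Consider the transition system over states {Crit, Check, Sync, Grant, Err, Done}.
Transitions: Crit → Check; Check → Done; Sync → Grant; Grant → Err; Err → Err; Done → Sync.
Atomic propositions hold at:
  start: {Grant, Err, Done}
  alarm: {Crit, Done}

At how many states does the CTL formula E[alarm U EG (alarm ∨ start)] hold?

2

Sat(alarm ∨ start) = {Crit, Grant, Err, Done}
EG (alarm ∨ start): greatest fixpoint, start Z0 = {Crit, Grant, Err, Done}, keep only states in Sat with some successor in Z. Z1 = {Grant, Err}; fixed.
Sat(EG (alarm ∨ start)) = {Grant, Err}
E[alarm U EG (alarm ∨ start)]: least fixpoint, start Z0 = Sat(EG (alarm ∨ start)) = {Grant, Err}, add states in Sat(alarm) with some successor in Z. Already a fixed point.
Sat(E[alarm U EG (alarm ∨ start)]) = {Grant, Err}
|Sat(E[alarm U EG (alarm ∨ start)])| = |{Grant, Err}| = 2.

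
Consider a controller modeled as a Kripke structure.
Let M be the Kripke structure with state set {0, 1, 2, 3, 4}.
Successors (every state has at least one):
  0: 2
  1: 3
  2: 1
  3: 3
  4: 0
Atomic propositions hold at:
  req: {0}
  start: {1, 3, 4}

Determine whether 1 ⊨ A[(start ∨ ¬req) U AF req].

No

Sat(¬req) = {1, 2, 3, 4}
Sat(start ∨ ¬req) = {1, 2, 3, 4}
AF req: least fixpoint, start Z0 = {0}, add states with every successor in Z. Z1 = {0, 4}; fixed.
Sat(AF req) = {0, 4}
A[(start ∨ ¬req) U AF req]: least fixpoint, start Z0 = Sat(AF req) = {0, 4}, add states in Sat(start ∨ ¬req) with every successor in Z. Already a fixed point.
Sat(A[(start ∨ ¬req) U AF req]) = {0, 4}
1 ∉ Sat(A[(start ∨ ¬req) U AF req]) = {0, 4}, so the formula does not hold at 1.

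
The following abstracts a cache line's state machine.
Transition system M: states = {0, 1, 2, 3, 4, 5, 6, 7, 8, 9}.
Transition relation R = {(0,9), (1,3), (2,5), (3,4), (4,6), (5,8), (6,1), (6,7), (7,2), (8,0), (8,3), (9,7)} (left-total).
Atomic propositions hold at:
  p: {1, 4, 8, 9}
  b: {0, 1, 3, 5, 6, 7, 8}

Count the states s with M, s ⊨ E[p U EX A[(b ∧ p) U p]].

Sat(b ∧ p) = {1, 8}
A[(b ∧ p) U p]: least fixpoint, start Z0 = Sat(p) = {1, 4, 8, 9}, add states in Sat(b ∧ p) with every successor in Z. Already a fixed point.
Sat(A[(b ∧ p) U p]) = {1, 4, 8, 9}
Sat(EX A[(b ∧ p) U p]) = {s : some successor in {1, 4, 8, 9}} = {0, 3, 5, 6}
E[p U EX A[(b ∧ p) U p]]: least fixpoint, start Z0 = Sat(EX A[(b ∧ p) U p]) = {0, 3, 5, 6}, add states in Sat(p) with some successor in Z. Z1 = {0, 1, 3, 4, 5, 6, 8}; fixed.
Sat(E[p U EX A[(b ∧ p) U p]]) = {0, 1, 3, 4, 5, 6, 8}
|Sat(E[p U EX A[(b ∧ p) U p]])| = |{0, 1, 3, 4, 5, 6, 8}| = 7.

7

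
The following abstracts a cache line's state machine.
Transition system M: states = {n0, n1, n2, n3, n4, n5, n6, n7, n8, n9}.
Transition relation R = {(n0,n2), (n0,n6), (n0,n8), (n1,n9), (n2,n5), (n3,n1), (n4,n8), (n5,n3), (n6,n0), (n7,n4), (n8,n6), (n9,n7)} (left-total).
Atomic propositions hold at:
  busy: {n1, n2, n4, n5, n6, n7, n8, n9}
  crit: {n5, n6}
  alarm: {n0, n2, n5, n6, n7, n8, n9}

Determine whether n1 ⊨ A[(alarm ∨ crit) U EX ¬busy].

Sat(alarm ∨ crit) = {n0, n2, n5, n6, n7, n8, n9}
Sat(¬busy) = {n0, n3}
Sat(EX ¬busy) = {s : some successor in {n0, n3}} = {n5, n6}
A[(alarm ∨ crit) U EX ¬busy]: least fixpoint, start Z0 = Sat(EX ¬busy) = {n5, n6}, add states in Sat(alarm ∨ crit) with every successor in Z. Z1 = {n2, n5, n6, n8}; Z2 = {n0, n2, n5, n6, n8}; fixed.
Sat(A[(alarm ∨ crit) U EX ¬busy]) = {n0, n2, n5, n6, n8}
n1 ∉ Sat(A[(alarm ∨ crit) U EX ¬busy]) = {n0, n2, n5, n6, n8}, so the formula does not hold at n1.

No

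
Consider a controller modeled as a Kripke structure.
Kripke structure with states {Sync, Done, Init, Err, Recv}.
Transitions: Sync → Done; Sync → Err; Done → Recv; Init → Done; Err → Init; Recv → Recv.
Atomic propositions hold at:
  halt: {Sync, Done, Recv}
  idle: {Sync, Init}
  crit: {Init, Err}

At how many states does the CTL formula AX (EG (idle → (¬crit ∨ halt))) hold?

Sat(¬crit) = {Sync, Done, Recv}
Sat(¬crit ∨ halt) = {Sync, Done, Recv}
Sat(idle → (¬crit ∨ halt)) = {Sync, Done, Err, Recv}
EG (idle → (¬crit ∨ halt)): greatest fixpoint, start Z0 = {Sync, Done, Err, Recv}, keep only states in Sat with some successor in Z. Z1 = {Sync, Done, Recv}; fixed.
Sat(EG (idle → (¬crit ∨ halt))) = {Sync, Done, Recv}
Sat(AX (EG (idle → (¬crit ∨ halt)))) = {s : every successor in {Sync, Done, Recv}} = {Done, Init, Recv}
|Sat(AX (EG (idle → (¬crit ∨ halt))))| = |{Done, Init, Recv}| = 3.

3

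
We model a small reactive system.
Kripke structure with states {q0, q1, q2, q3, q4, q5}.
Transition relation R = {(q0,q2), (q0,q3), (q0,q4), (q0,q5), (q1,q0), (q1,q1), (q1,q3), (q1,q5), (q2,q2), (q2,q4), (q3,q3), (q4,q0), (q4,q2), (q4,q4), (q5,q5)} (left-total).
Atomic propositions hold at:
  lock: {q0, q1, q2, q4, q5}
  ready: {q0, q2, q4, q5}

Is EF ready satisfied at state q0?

EF ready: least fixpoint, start Z0 = {q0, q2, q4, q5}, add states with some successor in Z. Z1 = {q0, q1, q2, q4, q5}; fixed.
Sat(EF ready) = {q0, q1, q2, q4, q5}
q0 ∈ Sat(EF ready) = {q0, q1, q2, q4, q5}, so the formula holds at q0.

Yes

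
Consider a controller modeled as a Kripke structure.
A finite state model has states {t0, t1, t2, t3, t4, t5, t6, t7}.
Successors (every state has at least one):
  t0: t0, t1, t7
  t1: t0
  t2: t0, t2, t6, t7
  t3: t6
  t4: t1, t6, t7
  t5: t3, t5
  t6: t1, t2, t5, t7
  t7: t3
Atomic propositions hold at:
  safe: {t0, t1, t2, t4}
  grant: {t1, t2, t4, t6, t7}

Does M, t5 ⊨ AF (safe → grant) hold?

Sat(safe → grant) = {t1, t2, t3, t4, t5, t6, t7}
AF (safe → grant): least fixpoint, start Z0 = {t1, t2, t3, t4, t5, t6, t7}, add states with every successor in Z. Already a fixed point.
Sat(AF (safe → grant)) = {t1, t2, t3, t4, t5, t6, t7}
t5 ∈ Sat(AF (safe → grant)) = {t1, t2, t3, t4, t5, t6, t7}, so the formula holds at t5.

Yes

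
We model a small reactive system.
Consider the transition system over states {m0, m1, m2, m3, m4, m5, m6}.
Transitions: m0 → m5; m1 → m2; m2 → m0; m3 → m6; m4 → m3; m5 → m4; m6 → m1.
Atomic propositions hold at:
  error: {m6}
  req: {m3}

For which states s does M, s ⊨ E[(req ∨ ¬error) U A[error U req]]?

{m0, m1, m2, m3, m4, m5}

Sat(¬error) = {m0, m1, m2, m3, m4, m5}
Sat(req ∨ ¬error) = {m0, m1, m2, m3, m4, m5}
A[error U req]: least fixpoint, start Z0 = Sat(req) = {m3}, add states in Sat(error) with every successor in Z. Already a fixed point.
Sat(A[error U req]) = {m3}
E[(req ∨ ¬error) U A[error U req]]: least fixpoint, start Z0 = Sat(A[error U req]) = {m3}, add states in Sat(req ∨ ¬error) with some successor in Z. Z1 = {m3, m4}; Z2 = {m3, m4, m5}; Z3 = {m0, m3, m4, m5}; Z4 = {m0, m2, m3, m4, m5}; Z5 = {m0, m1, m2, m3, m4, m5}; fixed.
Sat(E[(req ∨ ¬error) U A[error U req]]) = {m0, m1, m2, m3, m4, m5}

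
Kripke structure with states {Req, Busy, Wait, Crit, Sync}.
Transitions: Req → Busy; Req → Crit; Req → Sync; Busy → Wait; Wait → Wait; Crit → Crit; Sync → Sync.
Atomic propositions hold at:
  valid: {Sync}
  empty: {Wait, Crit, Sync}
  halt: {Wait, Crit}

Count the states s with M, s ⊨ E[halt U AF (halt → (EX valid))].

3

Sat(EX valid) = {s : some successor in {Sync}} = {Req, Sync}
Sat(halt → (EX valid)) = {Req, Busy, Sync}
AF (halt → (EX valid)): least fixpoint, start Z0 = {Req, Busy, Sync}, add states with every successor in Z. Already a fixed point.
Sat(AF (halt → (EX valid))) = {Req, Busy, Sync}
E[halt U AF (halt → (EX valid))]: least fixpoint, start Z0 = Sat(AF (halt → (EX valid))) = {Req, Busy, Sync}, add states in Sat(halt) with some successor in Z. Already a fixed point.
Sat(E[halt U AF (halt → (EX valid))]) = {Req, Busy, Sync}
|Sat(E[halt U AF (halt → (EX valid))])| = |{Req, Busy, Sync}| = 3.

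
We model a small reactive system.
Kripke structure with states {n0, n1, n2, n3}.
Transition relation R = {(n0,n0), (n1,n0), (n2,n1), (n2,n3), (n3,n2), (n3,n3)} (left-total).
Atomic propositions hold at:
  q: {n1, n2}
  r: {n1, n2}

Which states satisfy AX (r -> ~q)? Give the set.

{n0, n1}

Sat(~q) = {n0, n3}
Sat(r -> ~q) = {n0, n3}
Sat(AX (r -> ~q)) = {s : every successor in {n0, n3}} = {n0, n1}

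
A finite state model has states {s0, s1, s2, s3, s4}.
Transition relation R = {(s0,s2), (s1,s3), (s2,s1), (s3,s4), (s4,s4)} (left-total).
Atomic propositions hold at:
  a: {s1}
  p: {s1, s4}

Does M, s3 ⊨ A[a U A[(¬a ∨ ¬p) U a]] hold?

No

Sat(¬a) = {s0, s2, s3, s4}
Sat(¬p) = {s0, s2, s3}
Sat(¬a ∨ ¬p) = {s0, s2, s3, s4}
A[(¬a ∨ ¬p) U a]: least fixpoint, start Z0 = Sat(a) = {s1}, add states in Sat(¬a ∨ ¬p) with every successor in Z. Z1 = {s1, s2}; Z2 = {s0, s1, s2}; fixed.
Sat(A[(¬a ∨ ¬p) U a]) = {s0, s1, s2}
A[a U A[(¬a ∨ ¬p) U a]]: least fixpoint, start Z0 = Sat(A[(¬a ∨ ¬p) U a]) = {s0, s1, s2}, add states in Sat(a) with every successor in Z. Already a fixed point.
Sat(A[a U A[(¬a ∨ ¬p) U a]]) = {s0, s1, s2}
s3 ∉ Sat(A[a U A[(¬a ∨ ¬p) U a]]) = {s0, s1, s2}, so the formula does not hold at s3.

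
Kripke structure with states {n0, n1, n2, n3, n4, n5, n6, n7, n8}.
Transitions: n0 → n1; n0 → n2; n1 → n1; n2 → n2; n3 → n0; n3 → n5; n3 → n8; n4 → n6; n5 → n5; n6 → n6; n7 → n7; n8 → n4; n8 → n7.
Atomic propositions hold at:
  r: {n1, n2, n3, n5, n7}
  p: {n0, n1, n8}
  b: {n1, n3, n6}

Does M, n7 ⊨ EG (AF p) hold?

No

AF p: least fixpoint, start Z0 = {n0, n1, n8}, add states with every successor in Z. Already a fixed point.
Sat(AF p) = {n0, n1, n8}
EG (AF p): greatest fixpoint, start Z0 = {n0, n1, n8}, keep only states in Sat with some successor in Z. Z1 = {n0, n1}; fixed.
Sat(EG (AF p)) = {n0, n1}
n7 ∉ Sat(EG (AF p)) = {n0, n1}, so the formula does not hold at n7.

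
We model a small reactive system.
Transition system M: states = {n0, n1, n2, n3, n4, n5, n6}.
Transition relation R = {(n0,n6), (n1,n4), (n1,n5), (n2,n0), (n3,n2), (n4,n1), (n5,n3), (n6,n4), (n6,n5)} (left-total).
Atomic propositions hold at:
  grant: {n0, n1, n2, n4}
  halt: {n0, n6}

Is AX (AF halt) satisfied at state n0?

AF halt: least fixpoint, start Z0 = {n0, n6}, add states with every successor in Z. Z1 = {n0, n2, n6}; Z2 = {n0, n2, n3, n6}; Z3 = {n0, n2, n3, n5, n6}; fixed.
Sat(AF halt) = {n0, n2, n3, n5, n6}
Sat(AX (AF halt)) = {s : every successor in {n0, n2, n3, n5, n6}} = {n0, n2, n3, n5}
n0 ∈ Sat(AX (AF halt)) = {n0, n2, n3, n5}, so the formula holds at n0.

Yes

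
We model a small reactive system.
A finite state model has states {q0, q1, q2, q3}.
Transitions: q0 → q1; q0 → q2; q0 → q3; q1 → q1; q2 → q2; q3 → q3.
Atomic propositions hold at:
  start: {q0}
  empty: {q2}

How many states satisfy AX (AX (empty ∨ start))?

1

Sat(empty ∨ start) = {q0, q2}
Sat(AX (empty ∨ start)) = {s : every successor in {q0, q2}} = {q2}
Sat(AX (AX (empty ∨ start))) = {s : every successor in {q2}} = {q2}
|Sat(AX (AX (empty ∨ start)))| = |{q2}| = 1.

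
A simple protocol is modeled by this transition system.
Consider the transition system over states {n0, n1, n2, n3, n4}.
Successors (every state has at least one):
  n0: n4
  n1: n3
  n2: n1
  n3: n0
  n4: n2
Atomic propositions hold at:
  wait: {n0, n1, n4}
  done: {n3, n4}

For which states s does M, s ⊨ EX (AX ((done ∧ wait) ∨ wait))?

Sat(done ∧ wait) = {n4}
Sat((done ∧ wait) ∨ wait) = {n0, n1, n4}
Sat(AX ((done ∧ wait) ∨ wait)) = {s : every successor in {n0, n1, n4}} = {n0, n2, n3}
Sat(EX (AX ((done ∧ wait) ∨ wait))) = {s : some successor in {n0, n2, n3}} = {n1, n3, n4}

{n1, n3, n4}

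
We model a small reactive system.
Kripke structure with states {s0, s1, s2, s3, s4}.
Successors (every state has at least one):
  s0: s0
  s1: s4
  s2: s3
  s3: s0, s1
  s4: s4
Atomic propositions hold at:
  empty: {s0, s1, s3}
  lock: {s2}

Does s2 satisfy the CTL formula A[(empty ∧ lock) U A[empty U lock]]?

Sat(empty ∧ lock) = ∅
A[empty U lock]: least fixpoint, start Z0 = Sat(lock) = {s2}, add states in Sat(empty) with every successor in Z. Already a fixed point.
Sat(A[empty U lock]) = {s2}
A[(empty ∧ lock) U A[empty U lock]]: least fixpoint, start Z0 = Sat(A[empty U lock]) = {s2}, add states in Sat(empty ∧ lock) with every successor in Z. Already a fixed point.
Sat(A[(empty ∧ lock) U A[empty U lock]]) = {s2}
s2 ∈ Sat(A[(empty ∧ lock) U A[empty U lock]]) = {s2}, so the formula holds at s2.

Yes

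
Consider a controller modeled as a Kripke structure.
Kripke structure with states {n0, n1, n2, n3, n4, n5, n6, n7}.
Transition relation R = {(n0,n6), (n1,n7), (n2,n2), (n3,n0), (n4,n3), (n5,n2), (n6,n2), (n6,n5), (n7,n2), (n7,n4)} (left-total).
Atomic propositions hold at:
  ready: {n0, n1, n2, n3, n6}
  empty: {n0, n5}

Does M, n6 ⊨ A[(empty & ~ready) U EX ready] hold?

Yes

Sat(~ready) = {n4, n5, n7}
Sat(empty & ~ready) = {n5}
Sat(EX ready) = {s : some successor in {n0, n1, n2, n3, n6}} = {n0, n2, n3, n4, n5, n6, n7}
A[(empty & ~ready) U EX ready]: least fixpoint, start Z0 = Sat(EX ready) = {n0, n2, n3, n4, n5, n6, n7}, add states in Sat(empty & ~ready) with every successor in Z. Already a fixed point.
Sat(A[(empty & ~ready) U EX ready]) = {n0, n2, n3, n4, n5, n6, n7}
n6 ∈ Sat(A[(empty & ~ready) U EX ready]) = {n0, n2, n3, n4, n5, n6, n7}, so the formula holds at n6.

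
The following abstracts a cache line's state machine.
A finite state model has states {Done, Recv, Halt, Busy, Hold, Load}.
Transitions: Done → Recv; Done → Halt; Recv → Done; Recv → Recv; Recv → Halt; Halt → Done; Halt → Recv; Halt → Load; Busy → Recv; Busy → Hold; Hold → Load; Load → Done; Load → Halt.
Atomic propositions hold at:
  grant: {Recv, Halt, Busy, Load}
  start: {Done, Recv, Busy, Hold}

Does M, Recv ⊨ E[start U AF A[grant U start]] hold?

A[grant U start]: least fixpoint, start Z0 = Sat(start) = {Done, Recv, Busy, Hold}, add states in Sat(grant) with every successor in Z. Already a fixed point.
Sat(A[grant U start]) = {Done, Recv, Busy, Hold}
AF A[grant U start]: least fixpoint, start Z0 = {Done, Recv, Busy, Hold}, add states with every successor in Z. Already a fixed point.
Sat(AF A[grant U start]) = {Done, Recv, Busy, Hold}
E[start U AF A[grant U start]]: least fixpoint, start Z0 = Sat(AF A[grant U start]) = {Done, Recv, Busy, Hold}, add states in Sat(start) with some successor in Z. Already a fixed point.
Sat(E[start U AF A[grant U start]]) = {Done, Recv, Busy, Hold}
Recv ∈ Sat(E[start U AF A[grant U start]]) = {Done, Recv, Busy, Hold}, so the formula holds at Recv.

Yes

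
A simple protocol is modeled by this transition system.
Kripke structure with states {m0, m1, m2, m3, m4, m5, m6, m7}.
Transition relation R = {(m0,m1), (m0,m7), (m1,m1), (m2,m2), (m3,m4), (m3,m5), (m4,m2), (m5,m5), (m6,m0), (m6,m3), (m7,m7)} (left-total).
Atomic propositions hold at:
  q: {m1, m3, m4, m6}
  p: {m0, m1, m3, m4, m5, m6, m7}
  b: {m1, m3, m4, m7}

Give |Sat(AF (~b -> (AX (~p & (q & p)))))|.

6

Sat(~b) = {m0, m2, m5, m6}
Sat(~p) = {m2}
Sat(q & p) = {m1, m3, m4, m6}
Sat(~p & (q & p)) = ∅
Sat(AX (~p & (q & p))) = {s : every successor in ∅} = ∅
Sat(~b -> (AX (~p & (q & p)))) = {m1, m3, m4, m7}
AF (~b -> (AX (~p & (q & p)))): least fixpoint, start Z0 = {m1, m3, m4, m7}, add states with every successor in Z. Z1 = {m0, m1, m3, m4, m7}; Z2 = {m0, m1, m3, m4, m6, m7}; fixed.
Sat(AF (~b -> (AX (~p & (q & p))))) = {m0, m1, m3, m4, m6, m7}
|Sat(AF (~b -> (AX (~p & (q & p)))))| = |{m0, m1, m3, m4, m6, m7}| = 6.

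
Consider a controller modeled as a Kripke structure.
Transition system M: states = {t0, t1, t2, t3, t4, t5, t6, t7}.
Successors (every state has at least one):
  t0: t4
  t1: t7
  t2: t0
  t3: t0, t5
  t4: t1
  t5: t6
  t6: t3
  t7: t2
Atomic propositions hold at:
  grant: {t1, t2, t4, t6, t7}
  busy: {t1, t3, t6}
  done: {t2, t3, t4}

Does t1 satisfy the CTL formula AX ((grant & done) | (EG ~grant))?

No

Sat(grant & done) = {t2, t4}
Sat(~grant) = {t0, t3, t5}
EG ~grant: greatest fixpoint, start Z0 = {t0, t3, t5}, keep only states in Sat with some successor in Z. Z1 = {t3}; Z2 = ∅; fixed.
Sat(EG ~grant) = ∅
Sat((grant & done) | (EG ~grant)) = {t2, t4}
Sat(AX ((grant & done) | (EG ~grant))) = {s : every successor in {t2, t4}} = {t0, t7}
t1 ∉ Sat(AX ((grant & done) | (EG ~grant))) = {t0, t7}, so the formula does not hold at t1.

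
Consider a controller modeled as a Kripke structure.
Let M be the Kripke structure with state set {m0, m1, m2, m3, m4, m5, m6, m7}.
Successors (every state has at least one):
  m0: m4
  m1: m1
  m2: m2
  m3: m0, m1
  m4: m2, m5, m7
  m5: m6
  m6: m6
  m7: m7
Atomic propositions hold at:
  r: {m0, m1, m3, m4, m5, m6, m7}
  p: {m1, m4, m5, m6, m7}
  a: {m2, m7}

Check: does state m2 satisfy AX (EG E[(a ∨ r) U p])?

No

Sat(a ∨ r) = {m0, m1, m2, m3, m4, m5, m6, m7}
E[(a ∨ r) U p]: least fixpoint, start Z0 = Sat(p) = {m1, m4, m5, m6, m7}, add states in Sat(a ∨ r) with some successor in Z. Z1 = {m0, m1, m3, m4, m5, m6, m7}; fixed.
Sat(E[(a ∨ r) U p]) = {m0, m1, m3, m4, m5, m6, m7}
EG E[(a ∨ r) U p]: greatest fixpoint, start Z0 = {m0, m1, m3, m4, m5, m6, m7}, keep only states in Sat with some successor in Z. Already a fixed point.
Sat(EG E[(a ∨ r) U p]) = {m0, m1, m3, m4, m5, m6, m7}
Sat(AX (EG E[(a ∨ r) U p])) = {s : every successor in {m0, m1, m3, m4, m5, m6, m7}} = {m0, m1, m3, m5, m6, m7}
m2 ∉ Sat(AX (EG E[(a ∨ r) U p])) = {m0, m1, m3, m5, m6, m7}, so the formula does not hold at m2.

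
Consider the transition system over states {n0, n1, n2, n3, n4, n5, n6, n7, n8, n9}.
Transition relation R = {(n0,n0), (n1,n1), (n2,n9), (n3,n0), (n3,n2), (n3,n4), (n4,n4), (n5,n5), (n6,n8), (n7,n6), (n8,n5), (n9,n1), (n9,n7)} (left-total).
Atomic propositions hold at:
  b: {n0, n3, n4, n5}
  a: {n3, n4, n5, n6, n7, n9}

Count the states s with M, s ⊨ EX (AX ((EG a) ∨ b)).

6

EG a: greatest fixpoint, start Z0 = {n3, n4, n5, n6, n7, n9}, keep only states in Sat with some successor in Z. Z1 = {n3, n4, n5, n7, n9}; Z2 = {n3, n4, n5, n9}; Z3 = {n3, n4, n5}; fixed.
Sat(EG a) = {n3, n4, n5}
Sat((EG a) ∨ b) = {n0, n3, n4, n5}
Sat(AX ((EG a) ∨ b)) = {s : every successor in {n0, n3, n4, n5}} = {n0, n4, n5, n8}
Sat(EX (AX ((EG a) ∨ b))) = {s : some successor in {n0, n4, n5, n8}} = {n0, n3, n4, n5, n6, n8}
|Sat(EX (AX ((EG a) ∨ b)))| = |{n0, n3, n4, n5, n6, n8}| = 6.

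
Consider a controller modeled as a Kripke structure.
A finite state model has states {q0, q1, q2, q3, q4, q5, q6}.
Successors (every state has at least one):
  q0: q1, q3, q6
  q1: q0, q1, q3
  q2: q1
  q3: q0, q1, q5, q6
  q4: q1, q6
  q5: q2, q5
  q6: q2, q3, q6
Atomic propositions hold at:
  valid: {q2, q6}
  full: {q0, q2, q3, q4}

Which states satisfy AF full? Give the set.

AF full: least fixpoint, start Z0 = {q0, q2, q3, q4}, add states with every successor in Z. Already a fixed point.
Sat(AF full) = {q0, q2, q3, q4}

{q0, q2, q3, q4}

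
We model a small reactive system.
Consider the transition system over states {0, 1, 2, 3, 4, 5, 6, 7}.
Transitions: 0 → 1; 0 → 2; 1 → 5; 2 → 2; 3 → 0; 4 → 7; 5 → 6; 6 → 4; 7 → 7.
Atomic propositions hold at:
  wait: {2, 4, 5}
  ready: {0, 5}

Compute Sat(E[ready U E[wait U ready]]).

{0, 5}

E[wait U ready]: least fixpoint, start Z0 = Sat(ready) = {0, 5}, add states in Sat(wait) with some successor in Z. Already a fixed point.
Sat(E[wait U ready]) = {0, 5}
E[ready U E[wait U ready]]: least fixpoint, start Z0 = Sat(E[wait U ready]) = {0, 5}, add states in Sat(ready) with some successor in Z. Already a fixed point.
Sat(E[ready U E[wait U ready]]) = {0, 5}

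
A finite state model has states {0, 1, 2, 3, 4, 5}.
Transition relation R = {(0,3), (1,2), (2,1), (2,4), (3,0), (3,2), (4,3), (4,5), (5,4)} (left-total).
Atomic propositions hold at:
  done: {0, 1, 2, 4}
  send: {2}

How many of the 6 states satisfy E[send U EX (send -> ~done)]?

5

Sat(~done) = {3, 5}
Sat(send -> ~done) = {0, 1, 3, 4, 5}
Sat(EX (send -> ~done)) = {s : some successor in {0, 1, 3, 4, 5}} = {0, 2, 3, 4, 5}
E[send U EX (send -> ~done)]: least fixpoint, start Z0 = Sat(EX (send -> ~done)) = {0, 2, 3, 4, 5}, add states in Sat(send) with some successor in Z. Already a fixed point.
Sat(E[send U EX (send -> ~done)]) = {0, 2, 3, 4, 5}
|Sat(E[send U EX (send -> ~done)])| = |{0, 2, 3, 4, 5}| = 5.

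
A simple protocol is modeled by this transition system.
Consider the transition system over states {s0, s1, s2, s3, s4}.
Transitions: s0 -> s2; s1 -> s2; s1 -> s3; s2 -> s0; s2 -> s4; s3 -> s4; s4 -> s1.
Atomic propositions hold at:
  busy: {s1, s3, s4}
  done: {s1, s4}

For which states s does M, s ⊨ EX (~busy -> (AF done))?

Sat(~busy) = {s0, s2}
AF done: least fixpoint, start Z0 = {s1, s4}, add states with every successor in Z. Z1 = {s1, s3, s4}; fixed.
Sat(AF done) = {s1, s3, s4}
Sat(~busy -> (AF done)) = {s1, s3, s4}
Sat(EX (~busy -> (AF done))) = {s : some successor in {s1, s3, s4}} = {s1, s2, s3, s4}

{s1, s2, s3, s4}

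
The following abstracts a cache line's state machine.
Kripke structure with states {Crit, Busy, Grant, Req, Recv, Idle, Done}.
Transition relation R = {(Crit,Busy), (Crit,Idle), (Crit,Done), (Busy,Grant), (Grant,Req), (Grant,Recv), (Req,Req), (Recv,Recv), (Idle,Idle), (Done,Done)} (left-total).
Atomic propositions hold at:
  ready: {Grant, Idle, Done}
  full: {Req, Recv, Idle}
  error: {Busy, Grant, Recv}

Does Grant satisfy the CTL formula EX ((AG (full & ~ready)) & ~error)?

Yes

Sat(~ready) = {Crit, Busy, Req, Recv}
Sat(full & ~ready) = {Req, Recv}
AG (full & ~ready): greatest fixpoint, start Z0 = {Req, Recv}, keep only states in Sat with every successor in Z. Already a fixed point.
Sat(AG (full & ~ready)) = {Req, Recv}
Sat(~error) = {Crit, Req, Idle, Done}
Sat((AG (full & ~ready)) & ~error) = {Req}
Sat(EX ((AG (full & ~ready)) & ~error)) = {s : some successor in {Req}} = {Grant, Req}
Grant ∈ Sat(EX ((AG (full & ~ready)) & ~error)) = {Grant, Req}, so the formula holds at Grant.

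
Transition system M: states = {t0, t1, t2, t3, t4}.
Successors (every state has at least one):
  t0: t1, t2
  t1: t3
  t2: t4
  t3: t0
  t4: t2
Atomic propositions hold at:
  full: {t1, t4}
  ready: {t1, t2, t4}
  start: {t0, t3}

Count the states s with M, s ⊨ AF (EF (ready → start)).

3

Sat(ready → start) = {t0, t3}
EF (ready → start): least fixpoint, start Z0 = {t0, t3}, add states with some successor in Z. Z1 = {t0, t1, t3}; fixed.
Sat(EF (ready → start)) = {t0, t1, t3}
AF (EF (ready → start)): least fixpoint, start Z0 = {t0, t1, t3}, add states with every successor in Z. Already a fixed point.
Sat(AF (EF (ready → start))) = {t0, t1, t3}
|Sat(AF (EF (ready → start)))| = |{t0, t1, t3}| = 3.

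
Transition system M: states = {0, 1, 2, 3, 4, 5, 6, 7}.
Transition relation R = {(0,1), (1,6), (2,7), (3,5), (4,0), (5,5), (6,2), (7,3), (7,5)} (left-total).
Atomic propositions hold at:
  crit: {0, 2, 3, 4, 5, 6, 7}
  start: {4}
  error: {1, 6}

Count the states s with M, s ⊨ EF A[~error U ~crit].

3

Sat(~error) = {0, 2, 3, 4, 5, 7}
Sat(~crit) = {1}
A[~error U ~crit]: least fixpoint, start Z0 = Sat(~crit) = {1}, add states in Sat(~error) with every successor in Z. Z1 = {0, 1}; Z2 = {0, 1, 4}; fixed.
Sat(A[~error U ~crit]) = {0, 1, 4}
EF A[~error U ~crit]: least fixpoint, start Z0 = {0, 1, 4}, add states with some successor in Z. Already a fixed point.
Sat(EF A[~error U ~crit]) = {0, 1, 4}
|Sat(EF A[~error U ~crit])| = |{0, 1, 4}| = 3.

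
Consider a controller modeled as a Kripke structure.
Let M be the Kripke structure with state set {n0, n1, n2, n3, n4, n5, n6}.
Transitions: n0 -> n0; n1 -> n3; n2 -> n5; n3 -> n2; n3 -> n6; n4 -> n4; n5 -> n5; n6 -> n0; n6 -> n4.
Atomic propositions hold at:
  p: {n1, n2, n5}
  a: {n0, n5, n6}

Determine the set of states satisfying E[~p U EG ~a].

Sat(~p) = {n0, n3, n4, n6}
Sat(~a) = {n1, n2, n3, n4}
EG ~a: greatest fixpoint, start Z0 = {n1, n2, n3, n4}, keep only states in Sat with some successor in Z. Z1 = {n1, n3, n4}; Z2 = {n1, n4}; Z3 = {n4}; fixed.
Sat(EG ~a) = {n4}
E[~p U EG ~a]: least fixpoint, start Z0 = Sat(EG ~a) = {n4}, add states in Sat(~p) with some successor in Z. Z1 = {n4, n6}; Z2 = {n3, n4, n6}; fixed.
Sat(E[~p U EG ~a]) = {n3, n4, n6}

{n3, n4, n6}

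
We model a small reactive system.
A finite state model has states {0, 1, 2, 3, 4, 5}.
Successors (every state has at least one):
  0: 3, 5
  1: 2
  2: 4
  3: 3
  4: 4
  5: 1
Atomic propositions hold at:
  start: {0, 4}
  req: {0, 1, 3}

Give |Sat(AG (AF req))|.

AF req: least fixpoint, start Z0 = {0, 1, 3}, add states with every successor in Z. Z1 = {0, 1, 3, 5}; fixed.
Sat(AF req) = {0, 1, 3, 5}
AG (AF req): greatest fixpoint, start Z0 = {0, 1, 3, 5}, keep only states in Sat with every successor in Z. Z1 = {0, 3, 5}; Z2 = {0, 3}; Z3 = {3}; fixed.
Sat(AG (AF req)) = {3}
|Sat(AG (AF req))| = |{3}| = 1.

1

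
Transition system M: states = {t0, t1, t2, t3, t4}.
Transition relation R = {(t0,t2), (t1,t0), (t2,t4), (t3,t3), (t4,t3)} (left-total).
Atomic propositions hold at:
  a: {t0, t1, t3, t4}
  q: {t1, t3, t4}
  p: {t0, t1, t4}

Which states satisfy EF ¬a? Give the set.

{t0, t1, t2}

Sat(¬a) = {t2}
EF ¬a: least fixpoint, start Z0 = {t2}, add states with some successor in Z. Z1 = {t0, t2}; Z2 = {t0, t1, t2}; fixed.
Sat(EF ¬a) = {t0, t1, t2}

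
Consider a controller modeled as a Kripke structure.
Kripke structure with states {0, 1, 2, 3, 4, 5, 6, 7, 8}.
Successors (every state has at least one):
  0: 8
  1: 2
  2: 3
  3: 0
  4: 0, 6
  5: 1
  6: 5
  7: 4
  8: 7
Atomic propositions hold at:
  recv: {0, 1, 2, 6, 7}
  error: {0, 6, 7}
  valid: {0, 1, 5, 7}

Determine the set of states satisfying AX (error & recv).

{3, 4, 8}

Sat(error & recv) = {0, 6, 7}
Sat(AX (error & recv)) = {s : every successor in {0, 6, 7}} = {3, 4, 8}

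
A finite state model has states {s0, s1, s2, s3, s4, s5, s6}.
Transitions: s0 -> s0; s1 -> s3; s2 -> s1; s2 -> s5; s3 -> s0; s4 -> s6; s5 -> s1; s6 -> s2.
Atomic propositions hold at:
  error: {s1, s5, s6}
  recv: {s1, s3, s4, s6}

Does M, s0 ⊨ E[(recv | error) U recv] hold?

No

Sat(recv | error) = {s1, s3, s4, s5, s6}
E[(recv | error) U recv]: least fixpoint, start Z0 = Sat(recv) = {s1, s3, s4, s6}, add states in Sat(recv | error) with some successor in Z. Z1 = {s1, s3, s4, s5, s6}; fixed.
Sat(E[(recv | error) U recv]) = {s1, s3, s4, s5, s6}
s0 ∉ Sat(E[(recv | error) U recv]) = {s1, s3, s4, s5, s6}, so the formula does not hold at s0.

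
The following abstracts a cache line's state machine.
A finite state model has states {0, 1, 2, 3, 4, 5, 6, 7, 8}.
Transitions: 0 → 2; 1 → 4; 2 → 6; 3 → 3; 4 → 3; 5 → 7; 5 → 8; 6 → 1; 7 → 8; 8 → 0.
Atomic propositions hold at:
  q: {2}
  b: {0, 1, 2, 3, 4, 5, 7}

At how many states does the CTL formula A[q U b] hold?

7

A[q U b]: least fixpoint, start Z0 = Sat(b) = {0, 1, 2, 3, 4, 5, 7}, add states in Sat(q) with every successor in Z. Already a fixed point.
Sat(A[q U b]) = {0, 1, 2, 3, 4, 5, 7}
|Sat(A[q U b])| = |{0, 1, 2, 3, 4, 5, 7}| = 7.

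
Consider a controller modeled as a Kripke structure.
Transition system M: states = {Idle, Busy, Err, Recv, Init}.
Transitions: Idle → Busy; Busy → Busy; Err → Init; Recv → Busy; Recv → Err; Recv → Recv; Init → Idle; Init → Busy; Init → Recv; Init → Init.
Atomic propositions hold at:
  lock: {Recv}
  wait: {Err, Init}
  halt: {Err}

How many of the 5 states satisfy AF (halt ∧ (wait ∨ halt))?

Sat(wait ∨ halt) = {Err, Init}
Sat(halt ∧ (wait ∨ halt)) = {Err}
AF (halt ∧ (wait ∨ halt)): least fixpoint, start Z0 = {Err}, add states with every successor in Z. Already a fixed point.
Sat(AF (halt ∧ (wait ∨ halt))) = {Err}
|Sat(AF (halt ∧ (wait ∨ halt)))| = |{Err}| = 1.

1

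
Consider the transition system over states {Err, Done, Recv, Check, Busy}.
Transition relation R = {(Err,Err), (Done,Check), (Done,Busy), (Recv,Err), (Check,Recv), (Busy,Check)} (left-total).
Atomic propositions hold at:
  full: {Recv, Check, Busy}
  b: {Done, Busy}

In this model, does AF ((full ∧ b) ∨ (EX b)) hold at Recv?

No

Sat(full ∧ b) = {Busy}
Sat(EX b) = {s : some successor in {Done, Busy}} = {Done}
Sat((full ∧ b) ∨ (EX b)) = {Done, Busy}
AF ((full ∧ b) ∨ (EX b)): least fixpoint, start Z0 = {Done, Busy}, add states with every successor in Z. Already a fixed point.
Sat(AF ((full ∧ b) ∨ (EX b))) = {Done, Busy}
Recv ∉ Sat(AF ((full ∧ b) ∨ (EX b))) = {Done, Busy}, so the formula does not hold at Recv.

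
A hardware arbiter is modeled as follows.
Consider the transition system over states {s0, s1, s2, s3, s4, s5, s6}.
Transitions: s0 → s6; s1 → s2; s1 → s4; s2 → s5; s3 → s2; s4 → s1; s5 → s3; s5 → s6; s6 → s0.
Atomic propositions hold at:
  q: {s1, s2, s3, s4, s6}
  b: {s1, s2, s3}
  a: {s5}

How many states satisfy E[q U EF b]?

EF b: least fixpoint, start Z0 = {s1, s2, s3}, add states with some successor in Z. Z1 = {s1, s2, s3, s4, s5}; fixed.
Sat(EF b) = {s1, s2, s3, s4, s5}
E[q U EF b]: least fixpoint, start Z0 = Sat(EF b) = {s1, s2, s3, s4, s5}, add states in Sat(q) with some successor in Z. Already a fixed point.
Sat(E[q U EF b]) = {s1, s2, s3, s4, s5}
|Sat(E[q U EF b])| = |{s1, s2, s3, s4, s5}| = 5.

5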